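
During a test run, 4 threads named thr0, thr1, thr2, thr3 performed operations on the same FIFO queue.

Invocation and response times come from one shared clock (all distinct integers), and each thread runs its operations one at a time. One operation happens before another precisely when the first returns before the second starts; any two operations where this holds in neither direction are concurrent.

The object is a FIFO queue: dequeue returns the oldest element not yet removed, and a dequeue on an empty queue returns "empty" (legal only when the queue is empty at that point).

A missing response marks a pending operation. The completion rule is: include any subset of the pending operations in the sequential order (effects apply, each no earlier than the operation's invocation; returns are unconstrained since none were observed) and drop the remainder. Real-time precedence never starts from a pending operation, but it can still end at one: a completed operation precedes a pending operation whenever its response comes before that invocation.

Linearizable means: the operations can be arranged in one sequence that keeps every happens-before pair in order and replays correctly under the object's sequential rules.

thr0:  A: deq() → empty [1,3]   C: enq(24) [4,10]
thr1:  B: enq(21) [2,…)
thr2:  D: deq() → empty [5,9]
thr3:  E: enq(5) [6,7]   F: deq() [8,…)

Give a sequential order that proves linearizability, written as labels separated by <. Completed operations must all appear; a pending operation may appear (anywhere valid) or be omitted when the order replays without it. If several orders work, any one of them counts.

A < D < B < C < E

1. A deq() → empty, leaving queue <>
2. D deq() → empty, leaving queue <>
3. B enq(21) (pending, included), leaving queue <21>
4. C enq(24), leaving queue <21,24>
5. E enq(5), leaving queue <21,24,5>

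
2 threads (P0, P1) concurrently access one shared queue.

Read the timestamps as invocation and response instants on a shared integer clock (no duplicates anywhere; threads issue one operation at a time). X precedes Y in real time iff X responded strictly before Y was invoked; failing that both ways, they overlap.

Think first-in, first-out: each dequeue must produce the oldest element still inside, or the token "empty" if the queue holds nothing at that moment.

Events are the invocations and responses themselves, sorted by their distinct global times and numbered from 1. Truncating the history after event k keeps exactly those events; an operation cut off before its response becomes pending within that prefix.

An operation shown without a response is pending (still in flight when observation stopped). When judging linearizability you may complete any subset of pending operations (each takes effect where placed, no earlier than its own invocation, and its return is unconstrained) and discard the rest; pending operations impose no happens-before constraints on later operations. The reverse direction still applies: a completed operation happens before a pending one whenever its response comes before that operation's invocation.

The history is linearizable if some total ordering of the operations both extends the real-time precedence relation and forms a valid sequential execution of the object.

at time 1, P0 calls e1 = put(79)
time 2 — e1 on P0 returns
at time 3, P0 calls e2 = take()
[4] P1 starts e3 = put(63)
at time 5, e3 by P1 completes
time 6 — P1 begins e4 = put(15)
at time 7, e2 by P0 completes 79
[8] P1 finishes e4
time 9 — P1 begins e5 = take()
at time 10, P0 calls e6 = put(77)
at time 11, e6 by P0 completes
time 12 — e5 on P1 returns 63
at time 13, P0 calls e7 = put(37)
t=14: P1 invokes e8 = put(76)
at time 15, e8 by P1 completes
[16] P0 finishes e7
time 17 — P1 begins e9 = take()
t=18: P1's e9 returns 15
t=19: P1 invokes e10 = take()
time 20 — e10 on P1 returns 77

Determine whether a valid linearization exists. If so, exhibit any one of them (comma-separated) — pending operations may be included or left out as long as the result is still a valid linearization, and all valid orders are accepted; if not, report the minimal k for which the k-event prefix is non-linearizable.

linearizable — witness: e1, e2, e3, e4, e5, e6, e7, e8, e9, e10

after step 1 (e1 put(79)): queue <79>
after step 2 (e2 take() → 79): queue <>
after step 3 (e3 put(63)): queue <63>
after step 4 (e4 put(15)): queue <63,15>
after step 5 (e5 take() → 63): queue <15>
after step 6 (e6 put(77)): queue <15,77>
after step 7 (e7 put(37)): queue <15,77,37>
after step 8 (e8 put(76)): queue <15,77,37,76>
after step 9 (e9 take() → 15): queue <77,37,76>
after step 10 (e10 take() → 77): queue <37,76>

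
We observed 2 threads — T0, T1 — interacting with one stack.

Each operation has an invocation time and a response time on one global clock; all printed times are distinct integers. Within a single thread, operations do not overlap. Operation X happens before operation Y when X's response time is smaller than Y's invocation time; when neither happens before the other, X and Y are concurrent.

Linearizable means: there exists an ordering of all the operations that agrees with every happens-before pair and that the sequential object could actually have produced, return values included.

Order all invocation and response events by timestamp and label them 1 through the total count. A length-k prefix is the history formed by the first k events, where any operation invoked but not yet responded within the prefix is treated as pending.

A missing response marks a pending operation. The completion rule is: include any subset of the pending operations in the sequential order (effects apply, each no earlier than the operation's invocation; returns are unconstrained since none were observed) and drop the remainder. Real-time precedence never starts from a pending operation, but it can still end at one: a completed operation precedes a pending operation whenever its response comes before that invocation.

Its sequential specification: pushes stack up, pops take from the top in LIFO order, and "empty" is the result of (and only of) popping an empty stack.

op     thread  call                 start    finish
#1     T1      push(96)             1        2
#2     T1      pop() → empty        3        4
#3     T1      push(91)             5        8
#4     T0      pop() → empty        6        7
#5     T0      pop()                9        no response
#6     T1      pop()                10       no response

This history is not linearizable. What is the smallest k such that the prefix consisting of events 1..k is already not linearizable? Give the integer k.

events 1..3 are still linearizable — one witness is #1:
step 1: #1 push(96) — stack <96>
with event 4 included (#2 responding at time 4), all real-time-consistent orders fail
e.g. #1, #2: illegal at step 2, since #2 pop() → empty cannot apply there

4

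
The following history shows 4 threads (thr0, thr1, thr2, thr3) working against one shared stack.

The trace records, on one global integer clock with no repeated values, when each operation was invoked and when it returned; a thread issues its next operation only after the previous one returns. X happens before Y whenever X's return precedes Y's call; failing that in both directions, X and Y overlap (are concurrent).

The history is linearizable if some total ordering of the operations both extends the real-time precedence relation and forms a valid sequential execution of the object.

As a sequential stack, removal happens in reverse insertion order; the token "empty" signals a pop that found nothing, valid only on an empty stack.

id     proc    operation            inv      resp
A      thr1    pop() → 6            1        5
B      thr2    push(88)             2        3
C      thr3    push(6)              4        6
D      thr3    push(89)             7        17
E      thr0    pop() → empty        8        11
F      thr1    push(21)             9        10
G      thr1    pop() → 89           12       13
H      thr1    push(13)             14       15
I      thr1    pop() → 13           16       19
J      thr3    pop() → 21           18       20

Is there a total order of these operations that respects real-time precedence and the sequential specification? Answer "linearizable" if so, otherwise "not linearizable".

through event 10 a valid linearization exists; event 11 (E responding at time 11) ends that
the 5 completed operations admit 6 real-time orders; each fails the stack replay
completion choices over the 1 pending operation (D) were checked; none helps
take A, B, C, E, F (pending dropped): step 1 already fails, because A pop() → 6 cannot occur there
take A, B, C, F, E (pending dropped): step 1 already fails, because A pop() → 6 cannot occur there

not linearizable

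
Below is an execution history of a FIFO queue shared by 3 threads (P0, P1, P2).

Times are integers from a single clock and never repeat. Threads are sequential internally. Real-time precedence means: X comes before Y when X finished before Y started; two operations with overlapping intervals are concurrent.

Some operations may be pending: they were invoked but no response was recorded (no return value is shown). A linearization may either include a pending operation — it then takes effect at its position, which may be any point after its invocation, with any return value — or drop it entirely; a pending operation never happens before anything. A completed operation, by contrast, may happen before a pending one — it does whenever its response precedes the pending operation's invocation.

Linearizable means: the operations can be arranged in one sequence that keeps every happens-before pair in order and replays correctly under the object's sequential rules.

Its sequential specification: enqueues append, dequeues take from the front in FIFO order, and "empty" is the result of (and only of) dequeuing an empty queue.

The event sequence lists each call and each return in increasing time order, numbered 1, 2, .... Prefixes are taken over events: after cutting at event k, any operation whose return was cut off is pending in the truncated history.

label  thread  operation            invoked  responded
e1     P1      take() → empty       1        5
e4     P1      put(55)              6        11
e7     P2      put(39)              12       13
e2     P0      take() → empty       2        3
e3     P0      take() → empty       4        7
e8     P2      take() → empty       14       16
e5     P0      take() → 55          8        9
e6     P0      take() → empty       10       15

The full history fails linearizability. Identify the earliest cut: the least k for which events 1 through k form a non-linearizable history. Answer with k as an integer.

16

a valid linearization of events 1..15 exists, for instance e1, e2, e3, e4, e5, e6, e7:
step 1: e1 take() → empty — queue <>
step 2: e2 take() → empty — queue <>
step 3: e3 take() → empty — queue <>
step 4: e4 put(55) — queue <55>
step 5: e5 take() → 55 — queue <>
step 6: e6 take() → empty — queue <>
step 7: e7 put(39) — queue <39>
once event 16 joins (e8's response, time 16), exhaustive search finds no witness
one such order, e1, e2, e3, e4, e5, e6, e7, e8, breaks at step 8 where e8 take() → empty is illegal
one such order, e1, e2, e3, e4, e5, e7, e6, e8, breaks at step 7 where e6 take() → empty is illegal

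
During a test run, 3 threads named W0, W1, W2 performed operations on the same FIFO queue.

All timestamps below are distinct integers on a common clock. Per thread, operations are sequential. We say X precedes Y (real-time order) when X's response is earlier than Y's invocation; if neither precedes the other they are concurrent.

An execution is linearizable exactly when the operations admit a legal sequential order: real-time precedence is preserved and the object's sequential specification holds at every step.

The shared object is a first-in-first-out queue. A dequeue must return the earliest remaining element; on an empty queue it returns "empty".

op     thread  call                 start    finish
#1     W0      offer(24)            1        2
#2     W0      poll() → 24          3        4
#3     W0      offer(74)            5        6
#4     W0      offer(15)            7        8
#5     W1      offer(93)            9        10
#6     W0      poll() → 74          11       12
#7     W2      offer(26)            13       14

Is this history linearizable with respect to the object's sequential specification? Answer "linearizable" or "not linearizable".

a witness: #1, #2, #3, #4, #5, #6, #7
after step 1 (#1 offer(24)): queue <24>
after step 2 (#2 poll() → 24): queue <>
after step 3 (#3 offer(74)): queue <74>
after step 4 (#4 offer(15)): queue <74,15>
after step 5 (#5 offer(93)): queue <74,15,93>
after step 6 (#6 poll() → 74): queue <15,93>
after step 7 (#7 offer(26)): queue <15,93,26>

linearizable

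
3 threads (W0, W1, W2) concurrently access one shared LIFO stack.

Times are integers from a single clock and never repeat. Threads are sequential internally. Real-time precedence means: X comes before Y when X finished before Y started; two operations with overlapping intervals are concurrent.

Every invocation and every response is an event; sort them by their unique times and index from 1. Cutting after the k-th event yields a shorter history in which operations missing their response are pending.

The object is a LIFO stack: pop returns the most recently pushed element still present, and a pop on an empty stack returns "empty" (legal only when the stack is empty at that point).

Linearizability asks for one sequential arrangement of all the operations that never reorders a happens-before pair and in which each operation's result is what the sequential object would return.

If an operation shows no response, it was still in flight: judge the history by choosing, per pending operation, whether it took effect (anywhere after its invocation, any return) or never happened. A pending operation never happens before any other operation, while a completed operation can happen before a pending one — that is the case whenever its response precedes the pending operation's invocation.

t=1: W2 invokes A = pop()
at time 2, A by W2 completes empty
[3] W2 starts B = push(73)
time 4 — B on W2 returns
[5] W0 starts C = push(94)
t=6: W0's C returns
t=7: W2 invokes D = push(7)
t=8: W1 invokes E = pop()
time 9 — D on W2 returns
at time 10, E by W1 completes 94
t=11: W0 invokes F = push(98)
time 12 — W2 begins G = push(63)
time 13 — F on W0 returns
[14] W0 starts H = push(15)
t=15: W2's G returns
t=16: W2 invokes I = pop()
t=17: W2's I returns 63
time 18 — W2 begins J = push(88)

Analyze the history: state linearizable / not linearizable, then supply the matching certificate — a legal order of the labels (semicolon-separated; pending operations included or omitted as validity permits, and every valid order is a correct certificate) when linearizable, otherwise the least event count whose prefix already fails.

step 1: A pop() → empty — stack <>
step 2: B push(73) — stack <73>
step 3: C push(94) — stack <73,94>
step 4: E pop() → 94 — stack <73>
step 5: D push(7) — stack <73,7>
step 6: F push(98) — stack <73,7,98>
step 7: G push(63) — stack <73,7,98,63>
step 8: I pop() → 63 — stack <73,7,98>

linearizable — witness: A; B; C; E; D; F; G; I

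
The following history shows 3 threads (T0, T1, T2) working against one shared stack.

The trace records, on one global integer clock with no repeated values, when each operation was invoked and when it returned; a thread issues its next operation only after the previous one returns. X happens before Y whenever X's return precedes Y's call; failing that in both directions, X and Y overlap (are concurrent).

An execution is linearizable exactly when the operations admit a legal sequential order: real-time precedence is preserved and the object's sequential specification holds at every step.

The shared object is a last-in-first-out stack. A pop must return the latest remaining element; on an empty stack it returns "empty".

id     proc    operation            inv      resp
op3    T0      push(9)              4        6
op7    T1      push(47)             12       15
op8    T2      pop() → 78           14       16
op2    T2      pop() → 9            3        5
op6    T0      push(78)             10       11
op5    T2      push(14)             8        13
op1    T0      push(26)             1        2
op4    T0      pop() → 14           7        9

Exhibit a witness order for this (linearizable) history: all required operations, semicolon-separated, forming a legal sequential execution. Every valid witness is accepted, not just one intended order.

after step 1 (op1 push(26)): stack <26>
after step 2 (op3 push(9)): stack <26,9>
after step 3 (op2 pop() → 9): stack <26>
after step 4 (op5 push(14)): stack <26,14>
after step 5 (op4 pop() → 14): stack <26>
after step 6 (op6 push(78)): stack <26,78>
after step 7 (op8 pop() → 78): stack <26>
after step 8 (op7 push(47)): stack <26,47>

op1; op3; op2; op5; op4; op6; op8; op7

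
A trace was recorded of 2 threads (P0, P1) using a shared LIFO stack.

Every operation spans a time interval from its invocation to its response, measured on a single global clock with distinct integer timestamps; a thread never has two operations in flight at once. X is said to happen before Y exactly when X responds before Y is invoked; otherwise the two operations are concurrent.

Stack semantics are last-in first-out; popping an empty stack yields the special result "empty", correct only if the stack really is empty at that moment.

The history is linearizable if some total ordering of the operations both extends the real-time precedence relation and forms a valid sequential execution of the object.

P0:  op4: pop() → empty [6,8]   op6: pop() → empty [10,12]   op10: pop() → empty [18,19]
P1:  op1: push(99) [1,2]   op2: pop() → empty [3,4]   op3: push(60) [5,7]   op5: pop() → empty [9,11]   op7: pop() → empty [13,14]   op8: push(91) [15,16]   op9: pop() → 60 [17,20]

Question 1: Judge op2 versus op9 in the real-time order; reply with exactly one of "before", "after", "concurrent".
before

op2 spans [3,4], op9 spans [17,20]
resp(op2)=4 < inv(op9)=17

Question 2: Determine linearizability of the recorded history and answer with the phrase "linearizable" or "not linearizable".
not linearizable

cut after 3 events: linearizable; cut after 4 events (op2 responds, time 4): not linearizable
exactly one order of the 2 completed ops respects real time; the LIFO stack replay fails
e.g. op1, op2: illegal at step 2, since op2 pop() → empty cannot apply there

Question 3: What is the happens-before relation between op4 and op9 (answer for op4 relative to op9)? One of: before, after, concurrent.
before

op4 spans [6,8], op9 spans [17,20]
resp(op4)=8 < inv(op9)=17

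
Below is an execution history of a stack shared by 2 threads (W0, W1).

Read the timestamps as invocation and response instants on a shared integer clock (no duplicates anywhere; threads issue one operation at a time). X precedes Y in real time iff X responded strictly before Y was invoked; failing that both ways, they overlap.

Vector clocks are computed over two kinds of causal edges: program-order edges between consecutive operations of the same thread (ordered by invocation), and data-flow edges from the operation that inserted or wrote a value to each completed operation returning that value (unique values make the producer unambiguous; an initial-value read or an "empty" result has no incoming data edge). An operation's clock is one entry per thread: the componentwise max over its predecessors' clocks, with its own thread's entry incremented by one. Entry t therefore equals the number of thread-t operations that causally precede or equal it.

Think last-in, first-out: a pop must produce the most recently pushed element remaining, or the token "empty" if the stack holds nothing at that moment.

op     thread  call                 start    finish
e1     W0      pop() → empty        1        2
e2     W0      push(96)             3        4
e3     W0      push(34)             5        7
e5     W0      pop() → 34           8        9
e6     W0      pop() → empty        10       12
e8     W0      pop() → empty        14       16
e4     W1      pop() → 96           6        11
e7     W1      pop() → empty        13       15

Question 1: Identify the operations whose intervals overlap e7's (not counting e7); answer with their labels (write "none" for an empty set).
concurrent with e7 ([13,15]): every op whose interval crosses 13..15
e1 [1,2]: before
e2 [3,4]: before
e3 [5,7]: before
e4 [6,11]: before
e5 [8,9]: before
e6 [10,12]: before
e8 [14,16]: concurrent

e8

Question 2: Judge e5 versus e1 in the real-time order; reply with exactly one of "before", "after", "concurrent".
e5 spans [8,9], e1 spans [1,2]
resp(e1)=2 < inv(e5)=8

after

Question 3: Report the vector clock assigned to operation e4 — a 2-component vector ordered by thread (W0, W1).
e1, invoked 1, has no incoming edges; only W0's bump applies → (1, 0)
e2 (invocation 3): componentwise max over VC(e1)=(1, 0), +1 at W0, giving (2, 0)
e4 (invocation 6): componentwise max over VC(e2)=(2, 0), +1 at W1, giving (2, 1)
e3 (invocation 5): componentwise max over VC(e2)=(2, 0), +1 at W0, giving (3, 0)
e7 (invocation 13): componentwise max over VC(e4)=(2, 1), +1 at W1, giving (2, 2)
e5 (invocation 8): componentwise max over VC(e3)=(3, 0), +1 at W0, giving (4, 0)
e6 (invocation 10): componentwise max over VC(e5)=(4, 0), +1 at W0, giving (5, 0)
e8 (invocation 14): componentwise max over VC(e6)=(5, 0), +1 at W0, giving (6, 0)
target: VC(e4) = (2, 1)

(2, 1)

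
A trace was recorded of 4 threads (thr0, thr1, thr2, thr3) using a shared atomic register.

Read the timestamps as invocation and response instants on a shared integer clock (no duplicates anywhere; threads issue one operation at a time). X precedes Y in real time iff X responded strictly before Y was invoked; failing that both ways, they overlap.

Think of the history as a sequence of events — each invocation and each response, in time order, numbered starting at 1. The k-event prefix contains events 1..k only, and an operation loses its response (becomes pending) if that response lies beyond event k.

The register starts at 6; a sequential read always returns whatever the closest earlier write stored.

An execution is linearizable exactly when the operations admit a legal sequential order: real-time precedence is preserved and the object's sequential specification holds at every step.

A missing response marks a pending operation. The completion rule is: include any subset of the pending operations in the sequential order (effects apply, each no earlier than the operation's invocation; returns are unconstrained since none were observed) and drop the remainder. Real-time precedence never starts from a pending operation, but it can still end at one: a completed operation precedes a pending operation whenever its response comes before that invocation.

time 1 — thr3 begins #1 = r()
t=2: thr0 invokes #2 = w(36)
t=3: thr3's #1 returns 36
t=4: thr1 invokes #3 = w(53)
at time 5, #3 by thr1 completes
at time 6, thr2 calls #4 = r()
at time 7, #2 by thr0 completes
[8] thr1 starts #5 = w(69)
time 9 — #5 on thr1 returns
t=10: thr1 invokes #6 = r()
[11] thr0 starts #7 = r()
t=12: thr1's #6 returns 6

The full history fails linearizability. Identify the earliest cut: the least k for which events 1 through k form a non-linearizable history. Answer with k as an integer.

events 1..11 are still linearizable — one witness is #2, #1, #3, #4, #5:
1. #2 w(36), leaving value 36
2. #1 r() → 36, leaving value 36
3. #3 w(53), leaving value 53
4. #4 r() (pending, included), leaving value 53
5. #5 w(69), leaving value 69
with event 12 included (#6 responding at time 12), all real-time-consistent orders fail
no completion choice of the 2 pending operations (#4, #7) rescues it — every subset was tried
e.g. #1, #2, #3, #5, #6 (pending dropped): illegal at step 1, since #1 r() → 36 cannot apply there
e.g. #1, #3, #2, #5, #6 (pending dropped): illegal at step 1, since #1 r() → 36 cannot apply there

12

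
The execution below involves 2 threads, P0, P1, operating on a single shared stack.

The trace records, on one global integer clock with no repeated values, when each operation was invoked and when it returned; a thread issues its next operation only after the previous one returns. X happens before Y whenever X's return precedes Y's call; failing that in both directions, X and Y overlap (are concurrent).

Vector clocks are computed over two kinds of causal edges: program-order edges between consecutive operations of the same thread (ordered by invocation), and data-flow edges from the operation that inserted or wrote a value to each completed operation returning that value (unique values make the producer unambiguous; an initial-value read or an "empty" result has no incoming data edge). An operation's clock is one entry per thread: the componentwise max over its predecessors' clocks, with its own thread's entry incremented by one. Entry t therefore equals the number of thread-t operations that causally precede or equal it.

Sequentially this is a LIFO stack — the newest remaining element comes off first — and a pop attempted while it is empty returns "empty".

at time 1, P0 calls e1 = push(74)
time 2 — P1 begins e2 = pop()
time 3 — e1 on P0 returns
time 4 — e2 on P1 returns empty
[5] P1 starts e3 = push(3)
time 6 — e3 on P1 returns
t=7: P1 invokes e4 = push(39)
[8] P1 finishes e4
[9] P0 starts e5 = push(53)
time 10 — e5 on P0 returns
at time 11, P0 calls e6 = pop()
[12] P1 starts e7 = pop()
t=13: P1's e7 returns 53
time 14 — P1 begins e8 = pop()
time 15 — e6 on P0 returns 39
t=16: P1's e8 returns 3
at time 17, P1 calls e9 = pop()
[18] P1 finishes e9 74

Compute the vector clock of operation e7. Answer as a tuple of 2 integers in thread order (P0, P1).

(2, 4)

e2 (invocation 2): nothing precedes it; P1's component alone gives (0, 1)
e1 (invocation 1): nothing precedes it; P0's component alone gives (1, 0)
e3, invoked 5, takes VC(e2)=(0, 1) under max, adds 1 for P1 → (0, 2)
e5, invoked 9, takes VC(e1)=(1, 0) under max, adds 1 for P0 → (2, 0)
e4, invoked 7, takes VC(e3)=(0, 2) under max, adds 1 for P1 → (0, 3)
e7, invoked 12, takes VC(e4)=(0, 3), VC(e5)=(2, 0) under max, adds 1 for P1 → (2, 4)
e6, invoked 11, takes VC(e4)=(0, 3), VC(e5)=(2, 0) under max, adds 1 for P0 → (3, 3)
e8, invoked 14, takes VC(e3)=(0, 2), VC(e7)=(2, 4) under max, adds 1 for P1 → (2, 5)
e9, invoked 17, takes VC(e1)=(1, 0), VC(e8)=(2, 5) under max, adds 1 for P1 → (2, 6)
target: VC(e7) = (2, 4)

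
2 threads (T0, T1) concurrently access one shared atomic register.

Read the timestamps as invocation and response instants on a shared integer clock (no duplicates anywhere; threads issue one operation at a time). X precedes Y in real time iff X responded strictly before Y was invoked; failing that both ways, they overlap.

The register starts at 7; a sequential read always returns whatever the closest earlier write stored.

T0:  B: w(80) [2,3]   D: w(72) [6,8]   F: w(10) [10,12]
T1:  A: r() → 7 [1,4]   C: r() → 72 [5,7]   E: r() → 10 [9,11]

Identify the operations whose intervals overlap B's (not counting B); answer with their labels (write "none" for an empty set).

A

overlap test against B [2,3]: concurrent iff the interval meets 2..3
A [1,4]: concurrent
C [5,7]: after
D [6,8]: after
E [9,11]: after
F [10,12]: after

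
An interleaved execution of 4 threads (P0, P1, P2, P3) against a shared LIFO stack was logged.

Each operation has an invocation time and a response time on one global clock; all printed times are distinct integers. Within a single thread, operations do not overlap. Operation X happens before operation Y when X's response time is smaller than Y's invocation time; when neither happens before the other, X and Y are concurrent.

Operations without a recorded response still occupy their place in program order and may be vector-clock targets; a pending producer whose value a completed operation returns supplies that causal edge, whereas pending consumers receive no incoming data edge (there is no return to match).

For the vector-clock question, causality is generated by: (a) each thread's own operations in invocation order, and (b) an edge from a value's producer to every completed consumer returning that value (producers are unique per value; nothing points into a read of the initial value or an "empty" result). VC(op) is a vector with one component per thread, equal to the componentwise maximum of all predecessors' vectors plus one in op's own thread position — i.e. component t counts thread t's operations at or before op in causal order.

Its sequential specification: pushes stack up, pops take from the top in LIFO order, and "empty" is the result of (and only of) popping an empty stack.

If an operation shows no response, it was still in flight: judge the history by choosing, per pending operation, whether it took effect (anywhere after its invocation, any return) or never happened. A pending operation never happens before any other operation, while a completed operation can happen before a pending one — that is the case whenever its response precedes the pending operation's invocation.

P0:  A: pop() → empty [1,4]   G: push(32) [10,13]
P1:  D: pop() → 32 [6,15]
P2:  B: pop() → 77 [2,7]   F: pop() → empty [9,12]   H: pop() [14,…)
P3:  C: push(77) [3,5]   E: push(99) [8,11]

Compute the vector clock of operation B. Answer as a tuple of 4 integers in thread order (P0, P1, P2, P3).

no predecessors for C (invoked 3): P3 increments from zero → (0, 0, 0, 1)
no predecessors for A (invoked 1): P0 increments from zero → (1, 0, 0, 0)
invoked at 8, E merges VC(C)=(0, 0, 0, 1) and bumps P3's slot → (0, 0, 0, 2)
invoked at 2, B merges VC(C)=(0, 0, 0, 1) and bumps P2's slot → (0, 0, 1, 1)
invoked at 10, G merges VC(A)=(1, 0, 0, 0) and bumps P0's slot → (2, 0, 0, 0)
invoked at 9, F merges VC(B)=(0, 0, 1, 1) and bumps P2's slot → (0, 0, 2, 1)
invoked at 6, D merges VC(G)=(2, 0, 0, 0) and bumps P1's slot → (2, 1, 0, 0)
invoked at 14, H merges VC(F)=(0, 0, 2, 1) and bumps P2's slot → (0, 0, 3, 1)
target: VC(B) = (0, 0, 1, 1)

(0, 0, 1, 1)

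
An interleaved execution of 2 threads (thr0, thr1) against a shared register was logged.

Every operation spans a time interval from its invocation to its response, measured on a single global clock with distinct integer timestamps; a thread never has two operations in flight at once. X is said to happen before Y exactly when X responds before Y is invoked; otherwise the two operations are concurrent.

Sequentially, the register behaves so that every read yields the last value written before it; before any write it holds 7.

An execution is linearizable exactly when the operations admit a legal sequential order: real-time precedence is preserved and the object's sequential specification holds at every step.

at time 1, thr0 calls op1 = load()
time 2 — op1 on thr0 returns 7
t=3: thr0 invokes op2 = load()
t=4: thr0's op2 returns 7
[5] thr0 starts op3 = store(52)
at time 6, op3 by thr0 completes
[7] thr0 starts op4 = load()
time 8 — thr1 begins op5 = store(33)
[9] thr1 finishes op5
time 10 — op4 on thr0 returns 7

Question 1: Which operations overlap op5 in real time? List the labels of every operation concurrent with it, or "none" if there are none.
concurrent with op5 ([8,9]): every op whose interval crosses 8..9
op1 [1,2]: before
op2 [3,4]: before
op3 [5,6]: before
op4 [7,10]: concurrent

op4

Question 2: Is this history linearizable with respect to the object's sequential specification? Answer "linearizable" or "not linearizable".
through event 9 a valid linearization exists; event 10 (op4 responding at time 10) ends that
no legal order exists: 2 real-time-consistent candidates over 5 completed register operations, all rejected
one such order, op1, op2, op3, op4, op5, breaks at step 4 where op4 load() → 7 is illegal
one such order, op1, op2, op3, op5, op4, breaks at step 5 where op4 load() → 7 is illegal

not linearizable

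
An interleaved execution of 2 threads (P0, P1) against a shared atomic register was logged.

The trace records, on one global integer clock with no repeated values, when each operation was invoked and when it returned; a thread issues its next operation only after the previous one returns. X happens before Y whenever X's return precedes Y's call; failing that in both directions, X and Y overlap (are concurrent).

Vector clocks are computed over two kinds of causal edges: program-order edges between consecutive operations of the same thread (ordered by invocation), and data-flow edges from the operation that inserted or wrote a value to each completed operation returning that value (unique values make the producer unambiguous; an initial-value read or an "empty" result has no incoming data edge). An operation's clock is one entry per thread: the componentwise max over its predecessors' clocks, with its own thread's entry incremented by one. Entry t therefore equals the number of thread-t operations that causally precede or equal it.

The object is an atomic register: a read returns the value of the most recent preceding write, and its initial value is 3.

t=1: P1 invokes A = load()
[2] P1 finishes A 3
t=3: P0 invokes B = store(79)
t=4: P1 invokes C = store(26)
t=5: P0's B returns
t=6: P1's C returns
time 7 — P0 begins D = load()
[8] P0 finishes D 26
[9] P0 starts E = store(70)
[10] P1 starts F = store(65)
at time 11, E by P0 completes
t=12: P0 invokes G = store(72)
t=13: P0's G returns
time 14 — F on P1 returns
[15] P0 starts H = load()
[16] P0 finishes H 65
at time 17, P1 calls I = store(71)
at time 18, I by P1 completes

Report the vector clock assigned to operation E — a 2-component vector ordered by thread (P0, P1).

(3, 2)

VC(A, invoked at 1): no causal predecessors; +1 on P1 → (0, 1)
VC(B, invoked at 3): no causal predecessors; +1 on P0 → (1, 0)
invoked at 4, C merges VC(A)=(0, 1) and bumps P1's slot → (0, 2)
invoked at 10, F merges VC(C)=(0, 2) and bumps P1's slot → (0, 3)
invoked at 17, I merges VC(F)=(0, 3) and bumps P1's slot → (0, 4)
invoked at 7, D merges VC(B)=(1, 0), VC(C)=(0, 2) and bumps P0's slot → (2, 2)
invoked at 9, E merges VC(D)=(2, 2) and bumps P0's slot → (3, 2)
invoked at 12, G merges VC(E)=(3, 2) and bumps P0's slot → (4, 2)
invoked at 15, H merges VC(F)=(0, 3), VC(G)=(4, 2) and bumps P0's slot → (5, 3)
target: VC(E) = (3, 2)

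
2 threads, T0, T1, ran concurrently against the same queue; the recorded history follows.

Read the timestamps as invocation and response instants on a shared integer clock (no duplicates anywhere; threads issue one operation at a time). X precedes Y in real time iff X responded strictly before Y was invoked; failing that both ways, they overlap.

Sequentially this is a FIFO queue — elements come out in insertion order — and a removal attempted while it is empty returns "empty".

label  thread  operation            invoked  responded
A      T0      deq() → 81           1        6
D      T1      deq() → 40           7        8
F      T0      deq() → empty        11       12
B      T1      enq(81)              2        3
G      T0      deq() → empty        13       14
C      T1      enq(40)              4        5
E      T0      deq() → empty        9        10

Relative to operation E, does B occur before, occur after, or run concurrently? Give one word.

before

B spans [2,3], E spans [9,10]
resp(B)=3 < inv(E)=9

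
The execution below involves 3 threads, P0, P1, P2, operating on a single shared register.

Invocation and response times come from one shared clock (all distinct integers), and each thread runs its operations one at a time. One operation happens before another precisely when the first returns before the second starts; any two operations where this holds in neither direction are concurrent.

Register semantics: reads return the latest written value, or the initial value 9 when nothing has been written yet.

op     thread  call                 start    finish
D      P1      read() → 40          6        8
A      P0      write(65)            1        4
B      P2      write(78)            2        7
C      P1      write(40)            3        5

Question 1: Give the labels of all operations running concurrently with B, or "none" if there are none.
Answer: A, C, D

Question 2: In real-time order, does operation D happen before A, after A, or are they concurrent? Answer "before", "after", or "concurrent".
Answer: after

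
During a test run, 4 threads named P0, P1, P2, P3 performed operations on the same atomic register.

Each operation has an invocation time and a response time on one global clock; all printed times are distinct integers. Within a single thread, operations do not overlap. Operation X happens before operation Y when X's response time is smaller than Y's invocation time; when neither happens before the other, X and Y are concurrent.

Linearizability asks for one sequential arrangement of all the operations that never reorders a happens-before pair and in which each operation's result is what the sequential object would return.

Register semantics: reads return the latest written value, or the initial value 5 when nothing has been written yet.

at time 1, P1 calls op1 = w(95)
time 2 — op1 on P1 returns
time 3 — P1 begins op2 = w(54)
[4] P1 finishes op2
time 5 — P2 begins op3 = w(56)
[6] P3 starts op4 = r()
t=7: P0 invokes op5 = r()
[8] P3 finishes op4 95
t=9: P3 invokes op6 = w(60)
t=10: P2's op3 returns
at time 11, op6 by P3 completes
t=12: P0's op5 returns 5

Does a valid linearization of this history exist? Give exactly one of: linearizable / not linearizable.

not linearizable

through event 7 a valid linearization exists; event 8 (op4 responding at time 8) ends that
exhaustive check: the 3 completed atomic register ops admit one real-time order; illegal
no escape via the 2 pending operations (op3, op5): every completion choice fails
one such order, op1, op2, op4 (pending dropped), breaks at step 3 where op4 r() → 95 is illegal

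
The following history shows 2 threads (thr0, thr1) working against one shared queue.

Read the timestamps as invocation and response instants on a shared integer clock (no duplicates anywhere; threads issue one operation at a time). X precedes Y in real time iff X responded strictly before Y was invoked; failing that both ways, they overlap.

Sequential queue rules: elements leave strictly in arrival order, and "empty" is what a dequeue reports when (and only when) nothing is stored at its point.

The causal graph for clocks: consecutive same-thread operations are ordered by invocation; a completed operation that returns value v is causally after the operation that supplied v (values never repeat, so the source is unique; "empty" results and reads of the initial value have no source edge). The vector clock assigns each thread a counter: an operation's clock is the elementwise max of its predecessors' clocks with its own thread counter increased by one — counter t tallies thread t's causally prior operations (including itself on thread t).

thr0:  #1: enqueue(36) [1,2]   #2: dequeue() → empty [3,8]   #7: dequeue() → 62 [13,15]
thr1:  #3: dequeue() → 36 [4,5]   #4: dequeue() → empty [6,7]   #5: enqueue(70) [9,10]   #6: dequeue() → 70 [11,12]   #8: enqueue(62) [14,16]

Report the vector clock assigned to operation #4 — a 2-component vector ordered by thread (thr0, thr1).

(1, 2)

#1, invoked 1, has no incoming edges; only thr0's bump applies → (1, 0)
#3, invoked 4, takes VC(#1)=(1, 0) under max, adds 1 for thr1 → (1, 1)
#2, invoked 3, takes VC(#1)=(1, 0) under max, adds 1 for thr0 → (2, 0)
#4, invoked 6, takes VC(#3)=(1, 1) under max, adds 1 for thr1 → (1, 2)
#5, invoked 9, takes VC(#4)=(1, 2) under max, adds 1 for thr1 → (1, 3)
#6, invoked 11, takes VC(#5)=(1, 3) under max, adds 1 for thr1 → (1, 4)
#8, invoked 14, takes VC(#6)=(1, 4) under max, adds 1 for thr1 → (1, 5)
#7, invoked 13, takes VC(#2)=(2, 0), VC(#8)=(1, 5) under max, adds 1 for thr0 → (3, 5)
target: VC(#4) = (1, 2)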